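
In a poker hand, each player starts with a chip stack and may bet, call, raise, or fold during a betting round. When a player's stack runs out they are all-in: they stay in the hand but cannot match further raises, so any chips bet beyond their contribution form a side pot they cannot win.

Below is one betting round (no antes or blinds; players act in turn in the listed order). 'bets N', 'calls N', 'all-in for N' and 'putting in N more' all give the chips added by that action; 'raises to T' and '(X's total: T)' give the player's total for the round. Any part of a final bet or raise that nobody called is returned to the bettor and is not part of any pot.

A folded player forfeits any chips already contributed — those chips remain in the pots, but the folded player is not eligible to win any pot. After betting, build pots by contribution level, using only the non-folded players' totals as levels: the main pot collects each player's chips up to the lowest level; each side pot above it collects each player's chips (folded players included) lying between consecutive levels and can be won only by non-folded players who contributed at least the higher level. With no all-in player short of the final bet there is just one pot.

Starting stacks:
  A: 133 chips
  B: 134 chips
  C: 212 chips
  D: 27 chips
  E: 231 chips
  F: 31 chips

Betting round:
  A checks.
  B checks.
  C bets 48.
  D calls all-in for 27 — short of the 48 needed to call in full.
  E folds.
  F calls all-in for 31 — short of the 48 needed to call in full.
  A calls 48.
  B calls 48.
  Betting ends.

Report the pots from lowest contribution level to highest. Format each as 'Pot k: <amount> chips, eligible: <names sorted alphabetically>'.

Pot 1: 135 chips, eligible: A, B, C, D, F
Pot 2: 16 chips, eligible: A, B, C, F
Pot 3: 51 chips, eligible: A, B, C

Derivation:
Contributions: A=48, B=48, C=48, D=27, F=31
Folded: E
Pot levels (distinct totals of non-folded players): 27, 31, 48
Layer 1-27: 27 each from A, B, C, D, F = 27*5 = 135 chips; eligible A, B, C, D, F
Layer 28-31: 4 each from A, B, C, F = 4*4 = 16 chips; eligible A, B, C, F
Layer 32-48: 17 each from A, B, C = 17*3 = 51 chips; eligible A, B, C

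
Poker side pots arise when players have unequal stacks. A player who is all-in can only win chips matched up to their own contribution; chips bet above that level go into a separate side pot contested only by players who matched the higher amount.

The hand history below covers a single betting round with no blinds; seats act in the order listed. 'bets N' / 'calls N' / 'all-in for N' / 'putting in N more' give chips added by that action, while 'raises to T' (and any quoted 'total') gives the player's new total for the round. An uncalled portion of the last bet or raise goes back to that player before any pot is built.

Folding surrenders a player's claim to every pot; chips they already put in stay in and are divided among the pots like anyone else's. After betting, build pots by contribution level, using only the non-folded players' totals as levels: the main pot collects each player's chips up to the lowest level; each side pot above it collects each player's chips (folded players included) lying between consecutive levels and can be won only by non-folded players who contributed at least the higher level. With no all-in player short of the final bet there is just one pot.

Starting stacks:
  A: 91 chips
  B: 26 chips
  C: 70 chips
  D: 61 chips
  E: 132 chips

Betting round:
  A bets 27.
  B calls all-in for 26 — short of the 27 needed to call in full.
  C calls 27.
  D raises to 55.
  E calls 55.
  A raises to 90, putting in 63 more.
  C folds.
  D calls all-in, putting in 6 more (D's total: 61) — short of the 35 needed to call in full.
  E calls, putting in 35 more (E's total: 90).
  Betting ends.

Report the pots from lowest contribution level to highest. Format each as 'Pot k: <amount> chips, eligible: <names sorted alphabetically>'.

Contributions: A=90, B=26, C=27, D=61, E=90
Folded: C
Pot levels (distinct totals of non-folded players): 26, 61, 90
Layer 1-26: 26 each from A, B, C, D, E = 26*5 = 130 chips; eligible A, B, D, E
Layer 27-61: A 35 + C 1 + D 35 + E 35 = 106 chips; eligible A, D, E
Layer 62-90: 29 each from A, E = 29*2 = 58 chips; eligible A, E

Pot 1: 130 chips, eligible: A, B, D, E
Pot 2: 106 chips, eligible: A, D, E
Pot 3: 58 chips, eligible: A, E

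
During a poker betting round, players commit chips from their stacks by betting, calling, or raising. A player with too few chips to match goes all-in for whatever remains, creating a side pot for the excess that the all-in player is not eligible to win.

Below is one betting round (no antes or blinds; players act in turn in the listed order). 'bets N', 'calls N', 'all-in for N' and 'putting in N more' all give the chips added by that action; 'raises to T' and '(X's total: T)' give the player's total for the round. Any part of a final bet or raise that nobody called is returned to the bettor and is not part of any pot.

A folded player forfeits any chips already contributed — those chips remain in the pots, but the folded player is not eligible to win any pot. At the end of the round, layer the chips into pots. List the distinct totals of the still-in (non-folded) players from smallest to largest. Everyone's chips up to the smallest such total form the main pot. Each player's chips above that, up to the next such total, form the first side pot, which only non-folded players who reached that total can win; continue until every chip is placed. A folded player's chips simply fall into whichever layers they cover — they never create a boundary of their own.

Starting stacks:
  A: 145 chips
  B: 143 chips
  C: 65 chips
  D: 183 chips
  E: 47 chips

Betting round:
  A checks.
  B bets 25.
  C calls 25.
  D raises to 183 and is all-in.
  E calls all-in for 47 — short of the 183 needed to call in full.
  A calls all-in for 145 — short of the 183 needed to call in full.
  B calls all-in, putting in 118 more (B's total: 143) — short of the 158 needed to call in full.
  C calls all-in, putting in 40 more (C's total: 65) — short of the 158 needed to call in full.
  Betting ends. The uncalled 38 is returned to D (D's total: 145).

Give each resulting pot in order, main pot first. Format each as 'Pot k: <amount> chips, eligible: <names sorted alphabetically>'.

Pot 1: 235 chips, eligible: A, B, C, D, E
Pot 2: 72 chips, eligible: A, B, C, D
Pot 3: 234 chips, eligible: A, B, D
Pot 4: 4 chips, eligible: A, D

Derivation:
Contributions (after 38 returned to D): A=145, B=143, C=65, D=145, E=47
Pot levels (distinct totals of non-folded players): 47, 65, 143, 145
Layer 1-47: 47 each from A, B, C, D, E = 47*5 = 235 chips; eligible A, B, C, D, E
Layer 48-65: 18 each from A, B, C, D = 18*4 = 72 chips; eligible A, B, C, D
Layer 66-143: 78 each from A, B, D = 78*3 = 234 chips; eligible A, B, D
Layer 144-145: 2 each from A, D = 2*2 = 4 chips; eligible A, D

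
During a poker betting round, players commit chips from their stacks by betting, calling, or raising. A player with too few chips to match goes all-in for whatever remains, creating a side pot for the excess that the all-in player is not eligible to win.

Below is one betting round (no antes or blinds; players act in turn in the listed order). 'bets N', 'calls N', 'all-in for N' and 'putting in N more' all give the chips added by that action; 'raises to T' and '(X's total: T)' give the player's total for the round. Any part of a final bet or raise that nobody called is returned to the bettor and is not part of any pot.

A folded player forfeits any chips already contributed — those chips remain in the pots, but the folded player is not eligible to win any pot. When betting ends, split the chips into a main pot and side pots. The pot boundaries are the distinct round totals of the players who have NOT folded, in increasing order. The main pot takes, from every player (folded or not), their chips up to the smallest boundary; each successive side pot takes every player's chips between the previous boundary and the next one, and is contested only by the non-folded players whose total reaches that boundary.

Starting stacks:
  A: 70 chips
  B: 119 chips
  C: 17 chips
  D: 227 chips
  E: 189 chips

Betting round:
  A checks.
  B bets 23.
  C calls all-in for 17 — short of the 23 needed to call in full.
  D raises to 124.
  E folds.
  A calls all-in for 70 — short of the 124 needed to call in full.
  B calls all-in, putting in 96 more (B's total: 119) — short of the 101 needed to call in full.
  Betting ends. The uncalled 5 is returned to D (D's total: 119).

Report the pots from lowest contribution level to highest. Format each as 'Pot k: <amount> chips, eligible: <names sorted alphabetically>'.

Pot 1: 68 chips, eligible: A, B, C, D
Pot 2: 159 chips, eligible: A, B, D
Pot 3: 98 chips, eligible: B, D

Derivation:
Contributions (after 5 returned to D): A=70, B=119, C=17, D=119
Folded: E
Pot levels (distinct totals of non-folded players): 17, 70, 119
Layer 1-17: 17 each from A, B, C, D = 17*4 = 68 chips; eligible A, B, C, D
Layer 18-70: 53 each from A, B, D = 53*3 = 159 chips; eligible A, B, D
Layer 71-119: 49 each from B, D = 49*2 = 98 chips; eligible B, D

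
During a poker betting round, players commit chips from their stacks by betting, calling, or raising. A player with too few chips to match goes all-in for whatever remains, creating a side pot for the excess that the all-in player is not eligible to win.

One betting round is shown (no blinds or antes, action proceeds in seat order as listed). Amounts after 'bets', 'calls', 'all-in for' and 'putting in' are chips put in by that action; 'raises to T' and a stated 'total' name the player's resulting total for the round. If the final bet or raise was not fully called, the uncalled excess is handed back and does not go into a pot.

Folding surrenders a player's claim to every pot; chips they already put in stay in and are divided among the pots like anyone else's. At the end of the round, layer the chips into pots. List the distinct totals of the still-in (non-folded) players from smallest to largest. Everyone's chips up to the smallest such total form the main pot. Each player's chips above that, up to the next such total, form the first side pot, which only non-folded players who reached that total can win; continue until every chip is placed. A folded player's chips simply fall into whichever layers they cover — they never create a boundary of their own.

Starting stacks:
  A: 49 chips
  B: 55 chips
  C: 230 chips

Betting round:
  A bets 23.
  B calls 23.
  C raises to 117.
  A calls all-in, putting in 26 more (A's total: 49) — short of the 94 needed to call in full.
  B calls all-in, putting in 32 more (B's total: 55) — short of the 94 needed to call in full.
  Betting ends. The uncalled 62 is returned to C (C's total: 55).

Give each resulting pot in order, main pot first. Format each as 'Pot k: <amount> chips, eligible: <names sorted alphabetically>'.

Pot 1: 147 chips, eligible: A, B, C
Pot 2: 12 chips, eligible: B, C

Derivation:
Contributions (after 62 returned to C): A=49, B=55, C=55
Pot levels (distinct totals of non-folded players): 49, 55
Layer 1-49: 49 each from A, B, C = 49*3 = 147 chips; eligible A, B, C
Layer 50-55: 6 each from B, C = 6*2 = 12 chips; eligible B, C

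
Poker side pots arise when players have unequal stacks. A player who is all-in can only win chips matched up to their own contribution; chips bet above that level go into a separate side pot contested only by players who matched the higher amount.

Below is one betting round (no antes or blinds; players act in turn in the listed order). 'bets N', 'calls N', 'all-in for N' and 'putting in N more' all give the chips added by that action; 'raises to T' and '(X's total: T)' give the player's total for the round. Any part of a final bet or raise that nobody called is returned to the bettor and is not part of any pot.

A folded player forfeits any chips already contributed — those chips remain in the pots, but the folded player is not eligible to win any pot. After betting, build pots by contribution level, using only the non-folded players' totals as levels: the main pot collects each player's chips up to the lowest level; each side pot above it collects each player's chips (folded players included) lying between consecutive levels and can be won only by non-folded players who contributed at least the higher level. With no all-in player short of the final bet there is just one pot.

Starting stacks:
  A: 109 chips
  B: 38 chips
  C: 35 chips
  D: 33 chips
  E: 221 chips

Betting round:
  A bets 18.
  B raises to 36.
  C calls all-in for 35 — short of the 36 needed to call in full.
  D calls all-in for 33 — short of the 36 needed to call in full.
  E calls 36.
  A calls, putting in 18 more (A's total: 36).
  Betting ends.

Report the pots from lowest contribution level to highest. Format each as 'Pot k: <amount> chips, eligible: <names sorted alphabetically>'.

Pot 1: 165 chips, eligible: A, B, C, D, E
Pot 2: 8 chips, eligible: A, B, C, E
Pot 3: 3 chips, eligible: A, B, E

Derivation:
Contributions: A=36, B=36, C=35, D=33, E=36
Pot levels (distinct totals of non-folded players): 33, 35, 36
Layer 1-33: 33 each from A, B, C, D, E = 33*5 = 165 chips; eligible A, B, C, D, E
Layer 34-35: 2 each from A, B, C, E = 2*4 = 8 chips; eligible A, B, C, E
Layer 36-36: 1 each from A, B, E = 1*3 = 3 chips; eligible A, B, E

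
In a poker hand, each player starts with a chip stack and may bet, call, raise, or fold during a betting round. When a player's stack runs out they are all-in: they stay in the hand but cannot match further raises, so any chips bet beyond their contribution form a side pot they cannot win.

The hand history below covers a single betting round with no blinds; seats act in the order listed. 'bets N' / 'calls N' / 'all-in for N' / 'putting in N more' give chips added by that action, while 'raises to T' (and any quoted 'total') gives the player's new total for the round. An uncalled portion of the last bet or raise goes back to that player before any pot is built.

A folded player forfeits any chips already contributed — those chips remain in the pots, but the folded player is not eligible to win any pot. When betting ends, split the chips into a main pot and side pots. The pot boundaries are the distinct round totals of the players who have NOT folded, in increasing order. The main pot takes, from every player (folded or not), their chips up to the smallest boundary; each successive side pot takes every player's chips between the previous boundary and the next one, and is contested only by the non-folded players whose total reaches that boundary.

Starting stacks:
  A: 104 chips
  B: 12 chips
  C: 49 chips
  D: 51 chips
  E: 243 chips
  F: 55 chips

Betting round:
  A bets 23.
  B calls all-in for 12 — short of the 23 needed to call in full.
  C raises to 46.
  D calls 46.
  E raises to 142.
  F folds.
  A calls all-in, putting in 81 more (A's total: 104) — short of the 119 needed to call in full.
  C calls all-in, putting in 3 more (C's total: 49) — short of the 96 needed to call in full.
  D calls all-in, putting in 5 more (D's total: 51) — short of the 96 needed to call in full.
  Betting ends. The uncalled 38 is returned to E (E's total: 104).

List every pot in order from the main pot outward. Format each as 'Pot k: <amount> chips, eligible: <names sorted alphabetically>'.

Contributions (after 38 returned to E): A=104, B=12, C=49, D=51, E=104
Folded: F
Pot levels (distinct totals of non-folded players): 12, 49, 51, 104
Layer 1-12: 12 each from A, B, C, D, E = 12*5 = 60 chips; eligible A, B, C, D, E
Layer 13-49: 37 each from A, C, D, E = 37*4 = 148 chips; eligible A, C, D, E
Layer 50-51: 2 each from A, D, E = 2*3 = 6 chips; eligible A, D, E
Layer 52-104: 53 each from A, E = 53*2 = 106 chips; eligible A, E

Pot 1: 60 chips, eligible: A, B, C, D, E
Pot 2: 148 chips, eligible: A, C, D, E
Pot 3: 6 chips, eligible: A, D, E
Pot 4: 106 chips, eligible: A, E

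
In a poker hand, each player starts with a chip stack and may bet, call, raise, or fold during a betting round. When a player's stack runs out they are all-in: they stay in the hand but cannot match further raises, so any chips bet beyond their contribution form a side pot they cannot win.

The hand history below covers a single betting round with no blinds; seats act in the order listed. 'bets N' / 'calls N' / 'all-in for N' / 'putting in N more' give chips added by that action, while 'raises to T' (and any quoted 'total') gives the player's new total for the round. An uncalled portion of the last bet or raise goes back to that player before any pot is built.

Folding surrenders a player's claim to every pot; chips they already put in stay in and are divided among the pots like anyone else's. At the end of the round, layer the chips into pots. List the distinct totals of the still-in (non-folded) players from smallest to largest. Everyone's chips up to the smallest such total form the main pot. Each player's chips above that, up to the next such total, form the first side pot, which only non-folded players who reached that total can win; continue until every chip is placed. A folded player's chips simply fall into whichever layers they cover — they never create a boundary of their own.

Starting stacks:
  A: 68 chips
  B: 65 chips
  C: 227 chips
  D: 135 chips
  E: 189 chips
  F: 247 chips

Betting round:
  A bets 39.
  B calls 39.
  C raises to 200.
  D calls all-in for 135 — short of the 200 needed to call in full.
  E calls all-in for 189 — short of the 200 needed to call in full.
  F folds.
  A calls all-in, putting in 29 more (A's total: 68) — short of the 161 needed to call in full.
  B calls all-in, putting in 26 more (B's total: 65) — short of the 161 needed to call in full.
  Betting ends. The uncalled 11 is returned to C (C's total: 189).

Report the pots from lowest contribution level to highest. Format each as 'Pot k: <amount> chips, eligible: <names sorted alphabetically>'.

Pot 1: 325 chips, eligible: A, B, C, D, E
Pot 2: 12 chips, eligible: A, C, D, E
Pot 3: 201 chips, eligible: C, D, E
Pot 4: 108 chips, eligible: C, E

Derivation:
Contributions (after 11 returned to C): A=68, B=65, C=189, D=135, E=189
Folded: F
Pot levels (distinct totals of non-folded players): 65, 68, 135, 189
Layer 1-65: 65 each from A, B, C, D, E = 65*5 = 325 chips; eligible A, B, C, D, E
Layer 66-68: 3 each from A, C, D, E = 3*4 = 12 chips; eligible A, C, D, E
Layer 69-135: 67 each from C, D, E = 67*3 = 201 chips; eligible C, D, E
Layer 136-189: 54 each from C, E = 54*2 = 108 chips; eligible C, E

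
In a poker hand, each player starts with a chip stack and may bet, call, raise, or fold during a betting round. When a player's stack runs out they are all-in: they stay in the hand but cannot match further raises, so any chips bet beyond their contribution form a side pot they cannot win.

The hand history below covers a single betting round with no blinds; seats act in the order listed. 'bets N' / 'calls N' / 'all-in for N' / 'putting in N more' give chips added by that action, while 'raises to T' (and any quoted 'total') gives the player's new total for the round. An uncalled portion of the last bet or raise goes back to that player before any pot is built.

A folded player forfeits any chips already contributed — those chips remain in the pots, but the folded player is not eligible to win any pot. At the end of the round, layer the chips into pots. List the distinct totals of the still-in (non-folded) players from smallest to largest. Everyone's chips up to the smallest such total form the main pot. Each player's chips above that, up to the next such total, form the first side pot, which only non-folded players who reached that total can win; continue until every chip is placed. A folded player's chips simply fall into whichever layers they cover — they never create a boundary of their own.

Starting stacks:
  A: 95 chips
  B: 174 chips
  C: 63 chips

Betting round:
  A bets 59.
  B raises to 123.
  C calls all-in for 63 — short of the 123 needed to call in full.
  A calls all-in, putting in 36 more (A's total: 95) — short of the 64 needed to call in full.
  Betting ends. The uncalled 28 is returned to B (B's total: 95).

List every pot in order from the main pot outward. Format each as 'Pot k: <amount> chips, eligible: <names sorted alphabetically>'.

Pot 1: 189 chips, eligible: A, B, C
Pot 2: 64 chips, eligible: A, B

Derivation:
Contributions (after 28 returned to B): A=95, B=95, C=63
Pot levels (distinct totals of non-folded players): 63, 95
Layer 1-63: 63 each from A, B, C = 63*3 = 189 chips; eligible A, B, C
Layer 64-95: 32 each from A, B = 32*2 = 64 chips; eligible A, B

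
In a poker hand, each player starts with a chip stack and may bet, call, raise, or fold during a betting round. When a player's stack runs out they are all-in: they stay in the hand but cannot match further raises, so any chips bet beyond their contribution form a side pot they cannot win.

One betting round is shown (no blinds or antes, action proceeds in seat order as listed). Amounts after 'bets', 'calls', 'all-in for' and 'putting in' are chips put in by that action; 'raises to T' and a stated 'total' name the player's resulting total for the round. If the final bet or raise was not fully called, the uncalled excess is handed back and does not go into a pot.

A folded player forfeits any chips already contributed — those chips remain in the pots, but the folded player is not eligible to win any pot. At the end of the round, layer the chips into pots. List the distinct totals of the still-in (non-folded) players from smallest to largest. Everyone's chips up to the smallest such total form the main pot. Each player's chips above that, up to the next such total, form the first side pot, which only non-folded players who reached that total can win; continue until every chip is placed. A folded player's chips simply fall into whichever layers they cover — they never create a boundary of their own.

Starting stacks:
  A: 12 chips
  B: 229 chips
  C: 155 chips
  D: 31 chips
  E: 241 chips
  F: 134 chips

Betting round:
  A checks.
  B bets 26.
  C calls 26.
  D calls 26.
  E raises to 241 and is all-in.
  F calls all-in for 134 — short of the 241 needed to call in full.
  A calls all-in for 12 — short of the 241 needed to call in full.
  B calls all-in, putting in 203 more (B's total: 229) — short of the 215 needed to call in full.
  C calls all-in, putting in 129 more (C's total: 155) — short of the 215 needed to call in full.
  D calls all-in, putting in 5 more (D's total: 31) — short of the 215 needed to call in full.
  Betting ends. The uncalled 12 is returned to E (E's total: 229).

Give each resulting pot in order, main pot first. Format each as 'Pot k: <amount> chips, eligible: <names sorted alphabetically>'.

Pot 1: 72 chips, eligible: A, B, C, D, E, F
Pot 2: 95 chips, eligible: B, C, D, E, F
Pot 3: 412 chips, eligible: B, C, E, F
Pot 4: 63 chips, eligible: B, C, E
Pot 5: 148 chips, eligible: B, E

Derivation:
Contributions (after 12 returned to E): A=12, B=229, C=155, D=31, E=229, F=134
Pot levels (distinct totals of non-folded players): 12, 31, 134, 155, 229
Layer 1-12: 12 each from A, B, C, D, E, F = 12*6 = 72 chips; eligible A, B, C, D, E, F
Layer 13-31: 19 each from B, C, D, E, F = 19*5 = 95 chips; eligible B, C, D, E, F
Layer 32-134: 103 each from B, C, E, F = 103*4 = 412 chips; eligible B, C, E, F
Layer 135-155: 21 each from B, C, E = 21*3 = 63 chips; eligible B, C, E
Layer 156-229: 74 each from B, E = 74*2 = 148 chips; eligible B, E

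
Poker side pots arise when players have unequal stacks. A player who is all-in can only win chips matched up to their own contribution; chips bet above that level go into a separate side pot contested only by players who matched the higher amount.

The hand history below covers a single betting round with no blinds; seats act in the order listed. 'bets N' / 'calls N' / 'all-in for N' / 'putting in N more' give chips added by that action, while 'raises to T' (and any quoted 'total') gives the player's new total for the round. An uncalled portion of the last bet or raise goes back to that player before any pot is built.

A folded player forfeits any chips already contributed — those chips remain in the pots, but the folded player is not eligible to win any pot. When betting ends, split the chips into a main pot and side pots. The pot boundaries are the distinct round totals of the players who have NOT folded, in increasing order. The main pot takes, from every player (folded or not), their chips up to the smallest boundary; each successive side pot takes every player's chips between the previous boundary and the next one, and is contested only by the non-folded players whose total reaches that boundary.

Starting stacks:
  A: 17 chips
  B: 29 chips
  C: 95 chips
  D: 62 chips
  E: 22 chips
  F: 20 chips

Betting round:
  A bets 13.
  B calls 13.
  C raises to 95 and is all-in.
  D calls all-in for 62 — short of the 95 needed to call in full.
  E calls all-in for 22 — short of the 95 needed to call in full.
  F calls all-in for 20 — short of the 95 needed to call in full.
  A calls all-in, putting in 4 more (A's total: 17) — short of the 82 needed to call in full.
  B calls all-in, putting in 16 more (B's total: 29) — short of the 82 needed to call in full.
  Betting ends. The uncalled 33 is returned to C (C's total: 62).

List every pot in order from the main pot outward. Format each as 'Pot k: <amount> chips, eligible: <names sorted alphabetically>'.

Contributions (after 33 returned to C): A=17, B=29, C=62, D=62, E=22, F=20
Pot levels (distinct totals of non-folded players): 17, 20, 22, 29, 62
Layer 1-17: 17 each from A, B, C, D, E, F = 17*6 = 102 chips; eligible A, B, C, D, E, F
Layer 18-20: 3 each from B, C, D, E, F = 3*5 = 15 chips; eligible B, C, D, E, F
Layer 21-22: 2 each from B, C, D, E = 2*4 = 8 chips; eligible B, C, D, E
Layer 23-29: 7 each from B, C, D = 7*3 = 21 chips; eligible B, C, D
Layer 30-62: 33 each from C, D = 33*2 = 66 chips; eligible C, D

Pot 1: 102 chips, eligible: A, B, C, D, E, F
Pot 2: 15 chips, eligible: B, C, D, E, F
Pot 3: 8 chips, eligible: B, C, D, E
Pot 4: 21 chips, eligible: B, C, D
Pot 5: 66 chips, eligible: C, D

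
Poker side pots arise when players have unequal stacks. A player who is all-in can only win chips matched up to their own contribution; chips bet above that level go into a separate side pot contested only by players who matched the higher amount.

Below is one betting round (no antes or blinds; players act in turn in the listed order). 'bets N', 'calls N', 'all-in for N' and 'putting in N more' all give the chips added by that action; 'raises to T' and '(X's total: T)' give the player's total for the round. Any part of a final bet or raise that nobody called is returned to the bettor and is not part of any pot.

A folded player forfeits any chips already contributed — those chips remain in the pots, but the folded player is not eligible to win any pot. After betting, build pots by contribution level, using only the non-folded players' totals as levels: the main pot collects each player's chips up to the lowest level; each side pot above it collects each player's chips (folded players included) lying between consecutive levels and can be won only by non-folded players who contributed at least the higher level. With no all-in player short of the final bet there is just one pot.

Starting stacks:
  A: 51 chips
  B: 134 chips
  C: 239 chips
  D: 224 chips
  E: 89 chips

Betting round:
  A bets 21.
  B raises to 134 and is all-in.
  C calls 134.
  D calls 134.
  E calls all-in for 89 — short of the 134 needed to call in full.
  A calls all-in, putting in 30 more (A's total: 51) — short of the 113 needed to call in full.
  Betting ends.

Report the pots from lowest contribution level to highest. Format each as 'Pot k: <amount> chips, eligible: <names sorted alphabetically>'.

Contributions: A=51, B=134, C=134, D=134, E=89
Pot levels (distinct totals of non-folded players): 51, 89, 134
Layer 1-51: 51 each from A, B, C, D, E = 51*5 = 255 chips; eligible A, B, C, D, E
Layer 52-89: 38 each from B, C, D, E = 38*4 = 152 chips; eligible B, C, D, E
Layer 90-134: 45 each from B, C, D = 45*3 = 135 chips; eligible B, C, D

Pot 1: 255 chips, eligible: A, B, C, D, E
Pot 2: 152 chips, eligible: B, C, D, E
Pot 3: 135 chips, eligible: B, C, D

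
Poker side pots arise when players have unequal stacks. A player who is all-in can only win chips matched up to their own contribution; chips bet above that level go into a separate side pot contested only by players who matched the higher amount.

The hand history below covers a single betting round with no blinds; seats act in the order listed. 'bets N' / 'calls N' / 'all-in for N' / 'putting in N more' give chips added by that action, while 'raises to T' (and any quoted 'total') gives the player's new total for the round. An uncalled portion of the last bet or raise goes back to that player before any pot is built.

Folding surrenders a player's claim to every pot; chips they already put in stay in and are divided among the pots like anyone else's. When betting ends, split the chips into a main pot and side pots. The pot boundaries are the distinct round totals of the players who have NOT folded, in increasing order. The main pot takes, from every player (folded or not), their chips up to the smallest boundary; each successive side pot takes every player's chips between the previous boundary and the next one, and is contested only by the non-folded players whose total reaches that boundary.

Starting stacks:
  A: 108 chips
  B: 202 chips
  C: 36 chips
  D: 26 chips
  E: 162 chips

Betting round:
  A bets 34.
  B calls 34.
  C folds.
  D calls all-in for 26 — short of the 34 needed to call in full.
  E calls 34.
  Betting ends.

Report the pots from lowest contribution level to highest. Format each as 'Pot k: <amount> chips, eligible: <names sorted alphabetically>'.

Contributions: A=34, B=34, D=26, E=34
Folded: C
Pot levels (distinct totals of non-folded players): 26, 34
Layer 1-26: 26 each from A, B, D, E = 26*4 = 104 chips; eligible A, B, D, E
Layer 27-34: 8 each from A, B, E = 8*3 = 24 chips; eligible A, B, E

Pot 1: 104 chips, eligible: A, B, D, E
Pot 2: 24 chips, eligible: A, B, E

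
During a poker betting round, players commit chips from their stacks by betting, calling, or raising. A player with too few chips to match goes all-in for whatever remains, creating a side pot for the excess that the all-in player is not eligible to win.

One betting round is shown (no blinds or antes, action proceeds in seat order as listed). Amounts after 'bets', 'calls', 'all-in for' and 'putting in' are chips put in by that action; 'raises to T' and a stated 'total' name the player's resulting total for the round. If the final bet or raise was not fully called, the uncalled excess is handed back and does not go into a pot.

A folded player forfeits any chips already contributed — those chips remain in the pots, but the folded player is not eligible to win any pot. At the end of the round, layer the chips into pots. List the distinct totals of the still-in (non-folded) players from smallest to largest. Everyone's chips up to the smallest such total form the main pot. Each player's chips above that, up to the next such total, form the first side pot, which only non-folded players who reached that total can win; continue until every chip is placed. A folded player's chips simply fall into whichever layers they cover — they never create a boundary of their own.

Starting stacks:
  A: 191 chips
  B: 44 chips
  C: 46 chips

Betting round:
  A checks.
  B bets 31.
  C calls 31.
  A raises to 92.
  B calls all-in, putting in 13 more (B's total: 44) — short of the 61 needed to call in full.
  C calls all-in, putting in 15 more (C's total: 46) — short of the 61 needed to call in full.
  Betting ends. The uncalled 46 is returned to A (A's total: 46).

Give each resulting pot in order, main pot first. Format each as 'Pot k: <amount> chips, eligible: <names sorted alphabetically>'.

Contributions (after 46 returned to A): A=46, B=44, C=46
Pot levels (distinct totals of non-folded players): 44, 46
Layer 1-44: 44 each from A, B, C = 44*3 = 132 chips; eligible A, B, C
Layer 45-46: 2 each from A, C = 2*2 = 4 chips; eligible A, C

Pot 1: 132 chips, eligible: A, B, C
Pot 2: 4 chips, eligible: A, C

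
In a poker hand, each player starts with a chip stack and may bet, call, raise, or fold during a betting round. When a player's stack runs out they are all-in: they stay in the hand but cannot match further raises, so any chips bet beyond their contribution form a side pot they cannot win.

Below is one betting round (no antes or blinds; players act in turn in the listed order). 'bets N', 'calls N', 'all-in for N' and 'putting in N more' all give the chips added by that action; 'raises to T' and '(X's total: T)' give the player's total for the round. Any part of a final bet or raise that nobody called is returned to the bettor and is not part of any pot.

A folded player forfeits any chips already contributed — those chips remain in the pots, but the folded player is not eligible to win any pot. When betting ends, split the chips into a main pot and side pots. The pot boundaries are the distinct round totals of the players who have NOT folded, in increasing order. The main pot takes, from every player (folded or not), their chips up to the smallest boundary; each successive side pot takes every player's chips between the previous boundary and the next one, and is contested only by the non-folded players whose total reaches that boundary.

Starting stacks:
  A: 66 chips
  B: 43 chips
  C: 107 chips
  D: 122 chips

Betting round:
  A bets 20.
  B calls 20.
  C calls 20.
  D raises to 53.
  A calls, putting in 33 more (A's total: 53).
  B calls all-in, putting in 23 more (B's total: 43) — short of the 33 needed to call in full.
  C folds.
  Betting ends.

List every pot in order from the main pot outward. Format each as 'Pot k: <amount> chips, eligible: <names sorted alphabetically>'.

Contributions: A=53, B=43, C=20, D=53
Folded: C
Pot levels (distinct totals of non-folded players): 43, 53
Layer 1-43: A 43 + B 43 + C 20 + D 43 = 149 chips; eligible A, B, D
Layer 44-53: 10 each from A, D = 10*2 = 20 chips; eligible A, D

Pot 1: 149 chips, eligible: A, B, D
Pot 2: 20 chips, eligible: A, D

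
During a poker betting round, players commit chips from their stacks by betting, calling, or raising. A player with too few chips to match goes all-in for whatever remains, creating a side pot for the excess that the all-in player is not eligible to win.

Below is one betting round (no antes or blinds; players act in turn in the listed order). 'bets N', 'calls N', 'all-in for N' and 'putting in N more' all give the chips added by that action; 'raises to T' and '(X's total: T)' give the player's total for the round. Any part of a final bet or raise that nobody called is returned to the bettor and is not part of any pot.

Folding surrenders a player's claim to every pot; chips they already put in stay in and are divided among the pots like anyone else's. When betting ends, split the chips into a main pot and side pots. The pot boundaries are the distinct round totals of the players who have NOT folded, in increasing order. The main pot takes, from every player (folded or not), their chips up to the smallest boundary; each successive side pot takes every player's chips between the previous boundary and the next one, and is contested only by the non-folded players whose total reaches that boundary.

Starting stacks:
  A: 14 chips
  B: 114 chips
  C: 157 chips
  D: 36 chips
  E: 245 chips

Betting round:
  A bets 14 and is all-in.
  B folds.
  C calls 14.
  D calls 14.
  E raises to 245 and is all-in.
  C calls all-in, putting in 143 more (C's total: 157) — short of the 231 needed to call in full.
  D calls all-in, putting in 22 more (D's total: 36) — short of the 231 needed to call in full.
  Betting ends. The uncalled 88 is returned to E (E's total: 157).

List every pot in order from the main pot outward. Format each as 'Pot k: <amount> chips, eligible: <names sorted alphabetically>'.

Pot 1: 56 chips, eligible: A, C, D, E
Pot 2: 66 chips, eligible: C, D, E
Pot 3: 242 chips, eligible: C, E

Derivation:
Contributions (after 88 returned to E): A=14, C=157, D=36, E=157
Folded: B
Pot levels (distinct totals of non-folded players): 14, 36, 157
Layer 1-14: 14 each from A, C, D, E = 14*4 = 56 chips; eligible A, C, D, E
Layer 15-36: 22 each from C, D, E = 22*3 = 66 chips; eligible C, D, E
Layer 37-157: 121 each from C, E = 121*2 = 242 chips; eligible C, E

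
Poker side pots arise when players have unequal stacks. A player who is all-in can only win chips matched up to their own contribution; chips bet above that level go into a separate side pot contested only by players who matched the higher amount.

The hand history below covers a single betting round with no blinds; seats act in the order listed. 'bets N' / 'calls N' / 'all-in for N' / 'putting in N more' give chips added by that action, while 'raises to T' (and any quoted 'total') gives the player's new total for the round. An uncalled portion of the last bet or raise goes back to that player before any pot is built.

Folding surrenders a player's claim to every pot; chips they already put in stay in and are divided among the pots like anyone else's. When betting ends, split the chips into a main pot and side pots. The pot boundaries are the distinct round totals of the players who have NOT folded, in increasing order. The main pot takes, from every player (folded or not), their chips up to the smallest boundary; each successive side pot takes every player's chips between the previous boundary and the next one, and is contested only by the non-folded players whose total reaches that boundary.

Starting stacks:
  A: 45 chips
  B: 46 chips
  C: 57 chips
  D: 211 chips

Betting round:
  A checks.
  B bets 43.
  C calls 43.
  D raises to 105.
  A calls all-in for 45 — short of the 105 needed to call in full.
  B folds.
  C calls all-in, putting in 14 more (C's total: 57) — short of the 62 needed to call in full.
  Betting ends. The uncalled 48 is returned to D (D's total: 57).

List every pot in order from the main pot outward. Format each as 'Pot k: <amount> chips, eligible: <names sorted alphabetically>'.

Pot 1: 178 chips, eligible: A, C, D
Pot 2: 24 chips, eligible: C, D

Derivation:
Contributions (after 48 returned to D): A=45, B=43, C=57, D=57
Folded: B
Pot levels (distinct totals of non-folded players): 45, 57
Layer 1-45: A 45 + B 43 + C 45 + D 45 = 178 chips; eligible A, C, D
Layer 46-57: 12 each from C, D = 12*2 = 24 chips; eligible C, D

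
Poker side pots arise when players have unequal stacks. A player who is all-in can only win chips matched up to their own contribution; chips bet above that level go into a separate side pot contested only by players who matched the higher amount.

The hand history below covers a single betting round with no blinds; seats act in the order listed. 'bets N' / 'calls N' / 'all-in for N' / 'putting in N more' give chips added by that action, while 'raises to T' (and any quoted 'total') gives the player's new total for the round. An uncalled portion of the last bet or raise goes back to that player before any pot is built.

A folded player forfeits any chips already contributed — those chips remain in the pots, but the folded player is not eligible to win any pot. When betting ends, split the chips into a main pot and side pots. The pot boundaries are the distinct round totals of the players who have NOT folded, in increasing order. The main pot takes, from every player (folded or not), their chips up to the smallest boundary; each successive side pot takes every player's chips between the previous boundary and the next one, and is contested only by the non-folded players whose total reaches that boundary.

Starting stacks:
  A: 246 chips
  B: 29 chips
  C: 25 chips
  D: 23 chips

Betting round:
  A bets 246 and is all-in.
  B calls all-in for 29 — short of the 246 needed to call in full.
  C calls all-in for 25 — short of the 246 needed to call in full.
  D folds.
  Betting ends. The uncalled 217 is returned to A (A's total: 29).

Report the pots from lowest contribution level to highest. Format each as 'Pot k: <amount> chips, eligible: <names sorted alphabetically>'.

Pot 1: 75 chips, eligible: A, B, C
Pot 2: 8 chips, eligible: A, B

Derivation:
Contributions (after 217 returned to A): A=29, B=29, C=25
Folded: D
Pot levels (distinct totals of non-folded players): 25, 29
Layer 1-25: 25 each from A, B, C = 25*3 = 75 chips; eligible A, B, C
Layer 26-29: 4 each from A, B = 4*2 = 8 chips; eligible A, B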